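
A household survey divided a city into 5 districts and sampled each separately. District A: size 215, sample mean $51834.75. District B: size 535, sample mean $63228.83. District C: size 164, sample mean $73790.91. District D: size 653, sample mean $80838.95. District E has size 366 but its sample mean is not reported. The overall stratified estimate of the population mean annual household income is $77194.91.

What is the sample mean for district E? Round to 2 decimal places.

N = 215 + 535 + 164 + 653 + 366 = 1933.
Overall total = μ·N = 77194.91·1933 = 149217761.03.
Subtract the known strata: 215·51834.75 + 535·63228.83 + 164·73790.91 + 653·80838.95 = 109861438.89.
Remaining total for district E: 149217761.03 − 109861438.89 = 39356322.14.
Divide by its size: 39356322.14 / 366 = 107530.9348... → 107530.93.

107530.93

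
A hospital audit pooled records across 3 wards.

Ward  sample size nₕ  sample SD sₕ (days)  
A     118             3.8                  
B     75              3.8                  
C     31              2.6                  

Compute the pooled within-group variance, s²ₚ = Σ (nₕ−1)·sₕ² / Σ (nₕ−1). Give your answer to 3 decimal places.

13.397

A: (118−1)·3.8² = 117·14.44 = 1689.48
B: (75−1)·3.8² = 74·14.44 = 1068.56
C: (31−1)·2.6² = 30·6.76 = 202.8
Numerator = 2960.84; denominator = Σ(nₕ−1) = 221.
s²ₚ = 2960.84/221 = 13.39747... → 13.397.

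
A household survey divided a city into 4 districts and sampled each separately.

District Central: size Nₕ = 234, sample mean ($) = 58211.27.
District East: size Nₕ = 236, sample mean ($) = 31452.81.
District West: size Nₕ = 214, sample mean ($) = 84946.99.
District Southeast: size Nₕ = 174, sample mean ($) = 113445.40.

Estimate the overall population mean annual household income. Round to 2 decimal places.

68720.81

x̄_st = (Σ Nₕx̄ₕ) / (Σ Nₕ) = (234·58211.27 + 236·31452.81 + 214·84946.99 + 174·113445.40) / 858
= 58962455.8 / 858 = 68720.8110... → 68720.81.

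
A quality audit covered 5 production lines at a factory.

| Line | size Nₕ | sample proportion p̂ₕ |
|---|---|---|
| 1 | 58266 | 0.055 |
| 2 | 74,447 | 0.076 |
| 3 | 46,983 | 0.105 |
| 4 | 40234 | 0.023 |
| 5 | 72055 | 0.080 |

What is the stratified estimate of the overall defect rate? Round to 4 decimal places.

0.0702

Wₕ = Nₕ/N with N = 291985: 0.1996, 0.2550, 0.1609, 0.1378, 0.2468.
p̂_st = 0.1996·0.055 + 0.2550·0.076 + 0.1609·0.105 + 0.1378·0.023 + 0.2468·0.080 ≈ 0.070160... → 0.0702.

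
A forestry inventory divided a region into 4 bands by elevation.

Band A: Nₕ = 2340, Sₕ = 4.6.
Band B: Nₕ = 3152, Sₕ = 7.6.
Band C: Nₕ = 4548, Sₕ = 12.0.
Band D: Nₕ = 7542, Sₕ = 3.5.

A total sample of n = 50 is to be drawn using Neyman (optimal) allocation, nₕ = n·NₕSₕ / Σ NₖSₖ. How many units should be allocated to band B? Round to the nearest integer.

10

A: NₕSₕ = 2340·4.6 = 10764
B: NₕSₕ = 3152·7.6 = 23955.2
C: NₕSₕ = 4548·12.0 = 54576
D: NₕSₕ = 7542·3.5 = 26397
Σ NₕSₕ = 115692.2.
n_B = 50·23955.2/115692.2 = 10.353... → 10.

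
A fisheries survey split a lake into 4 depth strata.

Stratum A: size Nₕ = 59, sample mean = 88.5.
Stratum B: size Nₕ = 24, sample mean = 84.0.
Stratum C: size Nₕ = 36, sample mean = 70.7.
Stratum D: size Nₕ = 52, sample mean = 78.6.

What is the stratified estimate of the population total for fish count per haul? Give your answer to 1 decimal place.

13869.9

A: 59·88.5 = 5221.5
B: 24·84.0 = 2016
C: 36·70.7 = 2545.2
D: 52·78.6 = 4087.2
τ̂ = Σ Nₕx̄ₕ = 13869.9.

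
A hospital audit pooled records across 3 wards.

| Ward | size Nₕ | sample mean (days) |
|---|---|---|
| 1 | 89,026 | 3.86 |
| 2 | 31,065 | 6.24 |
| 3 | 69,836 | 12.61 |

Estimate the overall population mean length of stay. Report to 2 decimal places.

N = 189927; weights Wₕ = Nₕ/N = (0.4687, 0.1636, 0.3677).
x̄_st = Σ Wₕ·x̄ₕ = 0.4687·3.86 + 0.1636·6.24 + 0.3677·12.61 ≈ 7.4666...
→ 7.47.

7.47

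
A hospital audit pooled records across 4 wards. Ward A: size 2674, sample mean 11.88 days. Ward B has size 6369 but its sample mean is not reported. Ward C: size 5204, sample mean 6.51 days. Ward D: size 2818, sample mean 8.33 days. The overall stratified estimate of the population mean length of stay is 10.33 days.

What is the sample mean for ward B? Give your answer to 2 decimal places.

Σ Nₕx̄ₕ = N·μ, so 6369·x̄_B = 17065·10.33 − (2674·11.88 + 5204·6.51 + 2818·8.33).
= 176281.45 − 89119.1 = 87162.35.
x̄_B = 87162.35 / 6369 = 13.6854... → 13.69.

13.69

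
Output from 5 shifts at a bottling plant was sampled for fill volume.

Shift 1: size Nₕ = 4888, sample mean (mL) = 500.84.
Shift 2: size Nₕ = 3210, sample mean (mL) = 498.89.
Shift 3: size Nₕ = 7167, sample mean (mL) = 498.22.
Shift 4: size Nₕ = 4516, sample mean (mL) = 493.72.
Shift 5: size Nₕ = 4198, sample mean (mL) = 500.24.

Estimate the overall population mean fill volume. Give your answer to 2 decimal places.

x̄_st = (Σ Nₕx̄ₕ) / (Σ Nₕ) = (4888·500.84 + 3210·498.89 + 7167·498.22 + 4516·493.72 + 4198·500.24) / 23979
= 11949932.6 / 23979 = 498.3499... → 498.35.

498.35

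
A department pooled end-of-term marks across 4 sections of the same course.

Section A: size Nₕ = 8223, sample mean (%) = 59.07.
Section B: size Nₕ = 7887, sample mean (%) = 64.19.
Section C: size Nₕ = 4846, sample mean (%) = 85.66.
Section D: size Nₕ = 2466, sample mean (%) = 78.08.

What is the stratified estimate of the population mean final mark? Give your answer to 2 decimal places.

x̄_st = (Σ Nₕx̄ₕ) / (Σ Nₕ) = (8223·59.07 + 7887·64.19 + 4846·85.66 + 2466·78.08) / 23422
= 1599652.78 / 23422 = 68.2970... → 68.30.

68.30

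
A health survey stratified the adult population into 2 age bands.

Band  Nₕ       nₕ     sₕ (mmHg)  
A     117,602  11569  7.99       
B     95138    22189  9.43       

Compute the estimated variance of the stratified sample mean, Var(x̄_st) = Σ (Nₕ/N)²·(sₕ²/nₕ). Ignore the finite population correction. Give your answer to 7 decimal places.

0.0024878

N = 212740; Wₕ = Nₕ/N.
band A: (117602/212740)²·7.99²/11569 = 0.0016862767
band B: (95138/212740)²·9.43²/22189 = 0.0008014850
Sum = 0.0024877617 → 0.0024878.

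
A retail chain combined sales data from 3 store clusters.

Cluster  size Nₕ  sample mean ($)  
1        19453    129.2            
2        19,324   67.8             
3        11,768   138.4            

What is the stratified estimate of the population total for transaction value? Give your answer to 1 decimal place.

5452186.0

1: 19453·129.2 = 2513327.6
2: 19324·67.8 = 1310167.2
3: 11768·138.4 = 1628691.2
τ̂ = Σ Nₕx̄ₕ = 5452186.0.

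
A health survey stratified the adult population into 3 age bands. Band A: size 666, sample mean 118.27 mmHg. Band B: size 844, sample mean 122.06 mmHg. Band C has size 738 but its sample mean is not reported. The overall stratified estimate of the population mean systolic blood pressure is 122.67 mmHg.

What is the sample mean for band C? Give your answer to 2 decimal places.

Σ Nₕx̄ₕ = N·μ, so 738·x̄_C = 2248·122.67 − (666·118.27 + 844·122.06).
= 275762.16 − 181786.46 = 93975.7.
x̄_C = 93975.7 / 738 = 127.3383... → 127.34.

127.34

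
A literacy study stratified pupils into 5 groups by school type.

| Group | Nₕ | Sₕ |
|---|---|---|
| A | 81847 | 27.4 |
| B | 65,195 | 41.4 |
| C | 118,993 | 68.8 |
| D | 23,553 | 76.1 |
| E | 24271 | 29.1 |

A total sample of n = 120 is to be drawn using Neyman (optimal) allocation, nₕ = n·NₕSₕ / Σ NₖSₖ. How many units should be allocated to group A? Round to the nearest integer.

Σ NₕSₕ = 81847·27.4 + 65195·41.4 + 118993·68.8 + 23553·76.1 + 24271·29.1 = 15627068.6.
Share for A: 2242607.8/15627068.6 = 0.14351.
n_A = 120 × 0.14351 = 17.221... → 17.

17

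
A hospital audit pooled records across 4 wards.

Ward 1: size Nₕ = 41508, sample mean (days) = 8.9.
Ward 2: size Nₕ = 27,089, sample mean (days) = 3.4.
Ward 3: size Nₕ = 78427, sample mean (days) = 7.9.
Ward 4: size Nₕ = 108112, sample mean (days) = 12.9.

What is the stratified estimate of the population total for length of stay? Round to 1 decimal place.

2475741.9

Estimate total by summing Nₕ·x̄ₕ over strata.
41508·8.9 + 27089·3.4 + 78427·7.9 + 108112·12.9 = 369421.2 + 92102.6 + 619573.3 + 1394644.8 = 2475741.9.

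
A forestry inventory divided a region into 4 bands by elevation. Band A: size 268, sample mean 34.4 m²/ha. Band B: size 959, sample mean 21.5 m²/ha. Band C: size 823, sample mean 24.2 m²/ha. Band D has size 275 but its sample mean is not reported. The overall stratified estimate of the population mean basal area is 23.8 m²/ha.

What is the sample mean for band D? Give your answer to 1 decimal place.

20.3

Σ Nₕx̄ₕ = N·μ, so 275·x̄_D = 2325·23.8 − (268·34.4 + 959·21.5 + 823·24.2).
= 55335 − 49754.3 = 5580.7.
x̄_D = 5580.7 / 275 = 20.293... → 20.3.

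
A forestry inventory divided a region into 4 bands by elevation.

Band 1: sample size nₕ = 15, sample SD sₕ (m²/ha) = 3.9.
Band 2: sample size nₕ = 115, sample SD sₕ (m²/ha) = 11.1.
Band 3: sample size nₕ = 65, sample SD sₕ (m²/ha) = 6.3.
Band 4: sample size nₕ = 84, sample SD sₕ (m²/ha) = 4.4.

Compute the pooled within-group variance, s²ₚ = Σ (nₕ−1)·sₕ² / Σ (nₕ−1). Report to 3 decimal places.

Degrees of freedom: 14 + 114 + 64 + 83 = 275.
Σ(nₕ−1)sₕ² = 14·15.21 + 114·123.21 + 64·39.69 + 83·19.36 = 18405.92.
s²ₚ = 18405.92 / 275 = 66.93062... → 66.931.

66.931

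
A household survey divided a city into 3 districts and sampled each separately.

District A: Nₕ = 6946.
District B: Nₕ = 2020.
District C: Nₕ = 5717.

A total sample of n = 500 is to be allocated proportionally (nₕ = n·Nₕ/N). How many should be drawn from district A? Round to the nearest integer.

237

Share of district A = 6946/14683 = 0.47306.
Allocate 500 × 0.47306 = 236.532... → 237.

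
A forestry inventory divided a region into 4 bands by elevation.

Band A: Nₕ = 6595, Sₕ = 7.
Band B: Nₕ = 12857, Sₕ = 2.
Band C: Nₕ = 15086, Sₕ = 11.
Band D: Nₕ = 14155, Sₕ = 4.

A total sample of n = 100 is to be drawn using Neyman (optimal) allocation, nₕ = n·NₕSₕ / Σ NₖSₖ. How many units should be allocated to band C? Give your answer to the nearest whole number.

56

A: NₕSₕ = 6595·7 = 46165
B: NₕSₕ = 12857·2 = 25714
C: NₕSₕ = 15086·11 = 165946
D: NₕSₕ = 14155·4 = 56620
Σ NₕSₕ = 294445.
n_C = 100·165946/294445 = 56.359... → 56.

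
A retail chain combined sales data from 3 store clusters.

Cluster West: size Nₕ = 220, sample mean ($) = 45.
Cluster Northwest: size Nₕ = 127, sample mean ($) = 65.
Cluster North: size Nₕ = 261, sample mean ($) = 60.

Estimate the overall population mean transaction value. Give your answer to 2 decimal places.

55.62

x̄_st = (Σ Nₕx̄ₕ) / (Σ Nₕ) = (220·45 + 127·65 + 261·60) / 608
= 33815 / 608 = 55.6168... → 55.62.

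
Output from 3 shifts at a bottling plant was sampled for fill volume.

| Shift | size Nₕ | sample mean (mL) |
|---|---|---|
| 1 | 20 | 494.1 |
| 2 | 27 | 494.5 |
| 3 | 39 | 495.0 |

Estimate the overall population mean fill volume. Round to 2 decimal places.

494.63

x̄_st = (Σ Nₕx̄ₕ) / (Σ Nₕ) = (20·494.1 + 27·494.5 + 39·495.0) / 86
= 42538.5 / 86 = 494.6337... → 494.63.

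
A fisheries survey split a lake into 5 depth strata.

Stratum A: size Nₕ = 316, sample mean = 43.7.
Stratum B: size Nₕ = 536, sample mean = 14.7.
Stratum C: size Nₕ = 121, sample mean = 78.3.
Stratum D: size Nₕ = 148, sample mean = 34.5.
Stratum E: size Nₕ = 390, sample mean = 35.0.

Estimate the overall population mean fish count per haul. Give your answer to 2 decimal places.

33.04

N = 1511; weights Wₕ = Nₕ/N = (0.2091, 0.3547, 0.0801, 0.0979, 0.2581).
x̄_st = Σ Wₕ·x̄ₕ = 0.2091·43.7 + 0.3547·14.7 + 0.0801·78.3 + 0.0979·34.5 + 0.2581·35.0 ≈ 33.0369...
→ 33.04.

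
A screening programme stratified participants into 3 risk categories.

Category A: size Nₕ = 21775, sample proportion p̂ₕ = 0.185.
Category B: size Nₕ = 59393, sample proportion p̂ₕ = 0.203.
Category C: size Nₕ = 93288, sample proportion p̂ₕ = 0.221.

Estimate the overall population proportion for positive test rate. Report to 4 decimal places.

Wₕ = Nₕ/N with N = 174456: 0.1248, 0.3404, 0.5347.
p̂_st = 0.1248·0.185 + 0.3404·0.203 + 0.5347·0.221 ≈ 0.210379... → 0.2104.

0.2104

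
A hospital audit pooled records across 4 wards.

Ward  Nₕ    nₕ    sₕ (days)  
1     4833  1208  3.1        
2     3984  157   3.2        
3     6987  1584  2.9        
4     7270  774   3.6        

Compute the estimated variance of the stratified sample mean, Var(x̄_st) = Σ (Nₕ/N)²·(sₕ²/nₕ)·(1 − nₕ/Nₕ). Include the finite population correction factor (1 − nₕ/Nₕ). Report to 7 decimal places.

0.0039913

N = 23074. Term for each stratum: Wₕ²sₕ²/nₕ·(1−nₕ/Nₕ).
Var(x̄_st) = 0.0002617794 + 0.0018678084 + 0.0003764617 + 0.0014852470 = 0.0039912965 → 0.0039913.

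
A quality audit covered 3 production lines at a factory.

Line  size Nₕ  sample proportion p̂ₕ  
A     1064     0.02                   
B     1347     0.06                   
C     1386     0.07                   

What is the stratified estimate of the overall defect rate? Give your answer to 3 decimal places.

0.052

N = 1064 + 1347 + 1386 = 3797.
Overall proportion = Σ (Nₕ/N)·p̂ₕ.
Σ Nₕp̂ₕ = 21.28 + 80.82 + 97.02 = 199.12.
199.12 / 3797 = 0.05244... → 0.052.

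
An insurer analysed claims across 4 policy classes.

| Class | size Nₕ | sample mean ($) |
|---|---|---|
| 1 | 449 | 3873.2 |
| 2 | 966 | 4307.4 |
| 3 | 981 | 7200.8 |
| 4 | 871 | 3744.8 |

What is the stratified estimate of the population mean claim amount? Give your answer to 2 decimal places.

4966.55

N = 449 + 966 + 981 + 871 = 3267.
The stratified mean weights each stratum mean by its population share Nₕ/N.
Σ Nₕx̄ₕ = 449·3873.2 + 966·4307.4 + 981·7200.8 + 871·3744.8 = 1739066.8 + 4160948.4 + 7063984.8 + 3261720.8 = 16225720.8.
Divide by N: 16225720.8 / 3267 = 4966.5506... → 4966.55.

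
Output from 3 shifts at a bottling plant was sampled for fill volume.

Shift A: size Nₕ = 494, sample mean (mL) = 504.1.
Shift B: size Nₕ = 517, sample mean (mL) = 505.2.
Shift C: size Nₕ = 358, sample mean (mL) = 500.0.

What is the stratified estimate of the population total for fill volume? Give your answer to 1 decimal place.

Population total = Σ Nₕ·x̄ₕ (each stratum's size times its mean).
494·504.1 + 517·505.2 + 358·500.0 = 249025.4 + 261188.4 + 179000 = 689213.8.

689213.8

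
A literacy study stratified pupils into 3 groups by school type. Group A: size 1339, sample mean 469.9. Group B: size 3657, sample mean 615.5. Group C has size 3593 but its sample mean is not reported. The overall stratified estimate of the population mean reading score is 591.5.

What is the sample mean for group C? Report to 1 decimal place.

612.4

N = 1339 + 3657 + 3593 = 8589.
Overall total = μ·N = 591.5·8589 = 5080393.5.
Subtract the known strata: 1339·469.9 + 3657·615.5 = 2880079.6.
Remaining total for group C: 5080393.5 − 2880079.6 = 2200313.9.
Divide by its size: 2200313.9 / 3593 = 612.389... → 612.4.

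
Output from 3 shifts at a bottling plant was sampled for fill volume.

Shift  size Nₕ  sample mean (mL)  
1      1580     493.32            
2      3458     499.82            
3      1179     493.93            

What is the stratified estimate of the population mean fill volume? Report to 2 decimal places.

497.05

N = 6217; weights Wₕ = Nₕ/N = (0.2541, 0.5562, 0.1896).
x̄_st = Σ Wₕ·x̄ₕ = 0.2541·493.32 + 0.5562·499.82 + 0.1896·493.93 ≈ 497.0511...
→ 497.05.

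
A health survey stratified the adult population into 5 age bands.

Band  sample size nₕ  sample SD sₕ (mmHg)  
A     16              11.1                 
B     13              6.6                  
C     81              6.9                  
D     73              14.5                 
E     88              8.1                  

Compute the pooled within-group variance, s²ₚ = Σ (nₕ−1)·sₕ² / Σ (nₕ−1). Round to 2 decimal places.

Degrees of freedom: 15 + 12 + 80 + 72 + 87 = 266.
Σ(nₕ−1)sₕ² = 15·123.21 + 12·43.56 + 80·47.61 + 72·210.25 + 87·65.61 = 27025.74.
s²ₚ = 27025.74 / 266 = 101.6005... → 101.60.

101.60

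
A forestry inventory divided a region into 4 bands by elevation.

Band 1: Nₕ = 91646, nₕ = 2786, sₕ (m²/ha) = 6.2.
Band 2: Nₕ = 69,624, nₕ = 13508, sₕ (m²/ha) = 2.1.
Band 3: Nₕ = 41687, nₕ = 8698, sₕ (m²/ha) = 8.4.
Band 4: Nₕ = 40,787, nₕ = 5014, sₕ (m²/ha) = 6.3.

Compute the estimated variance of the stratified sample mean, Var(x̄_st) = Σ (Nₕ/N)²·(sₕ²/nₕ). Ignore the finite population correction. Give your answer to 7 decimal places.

N = 243744; Wₕ = Nₕ/N.
band 1: (91646/243744)²·6.2²/2786 = 0.0019505695
band 2: (69624/243744)²·2.1²/13508 = 0.0000266378
band 3: (41687/243744)²·8.4²/8698 = 0.0002372863
band 4: (40787/243744)²·6.3²/5014 = 0.0002216524
Sum = 0.0024361459 → 0.0024361.

0.0024361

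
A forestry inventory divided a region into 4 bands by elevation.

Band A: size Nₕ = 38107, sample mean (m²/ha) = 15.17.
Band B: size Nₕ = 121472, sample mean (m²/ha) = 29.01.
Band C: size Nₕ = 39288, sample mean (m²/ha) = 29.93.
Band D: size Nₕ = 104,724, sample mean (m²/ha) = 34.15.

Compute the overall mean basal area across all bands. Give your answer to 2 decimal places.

29.16

N = 303591; weights Wₕ = Nₕ/N = (0.1255, 0.4001, 0.1294, 0.3450).
x̄_st = Σ Wₕ·x̄ₕ = 0.1255·15.17 + 0.4001·29.01 + 0.1294·29.93 + 0.3450·34.15 ≈ 29.1649...
→ 29.16.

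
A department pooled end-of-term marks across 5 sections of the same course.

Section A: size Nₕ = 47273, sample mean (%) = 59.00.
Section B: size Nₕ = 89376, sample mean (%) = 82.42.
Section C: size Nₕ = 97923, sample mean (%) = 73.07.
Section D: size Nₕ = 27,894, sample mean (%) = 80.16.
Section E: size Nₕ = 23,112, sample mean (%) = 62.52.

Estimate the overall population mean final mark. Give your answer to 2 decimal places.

73.51

N = 285578; weights Wₕ = Nₕ/N = (0.1655, 0.3130, 0.3429, 0.0977, 0.0809).
x̄_st = Σ Wₕ·x̄ₕ = 0.1655·59.00 + 0.3130·82.42 + 0.3429·73.07 + 0.0977·80.16 + 0.0809·62.52 ≈ 73.5059...
→ 73.51.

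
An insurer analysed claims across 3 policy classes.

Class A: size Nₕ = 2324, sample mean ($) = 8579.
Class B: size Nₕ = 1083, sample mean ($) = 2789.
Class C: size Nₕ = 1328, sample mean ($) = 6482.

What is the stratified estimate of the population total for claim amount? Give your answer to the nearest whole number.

31566179

Estimate total by summing Nₕ·x̄ₕ over strata.
2324·8579 + 1083·2789 + 1328·6482 = 19937596 + 3020487 + 8608096 = 31566179.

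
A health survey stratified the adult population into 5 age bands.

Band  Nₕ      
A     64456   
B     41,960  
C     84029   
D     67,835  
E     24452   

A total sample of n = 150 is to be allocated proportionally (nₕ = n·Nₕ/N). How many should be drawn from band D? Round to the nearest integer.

36

N = 64456 + 41960 + 84029 + 67835 + 24452 = 282732.
n_D = 150·67835/282732 = 35.989... → 36.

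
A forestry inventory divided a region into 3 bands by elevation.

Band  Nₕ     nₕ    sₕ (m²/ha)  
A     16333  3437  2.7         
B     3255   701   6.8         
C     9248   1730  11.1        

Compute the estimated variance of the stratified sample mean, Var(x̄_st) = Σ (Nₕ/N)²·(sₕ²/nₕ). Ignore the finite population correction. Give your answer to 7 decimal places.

N = 28836. Term for each stratum: Wₕ²sₕ²/nₕ.
Var(x̄_st) = 0.0006804714 + 0.0008404885 + 0.0073253008 = 0.0088462607 → 0.0088463.

0.0088463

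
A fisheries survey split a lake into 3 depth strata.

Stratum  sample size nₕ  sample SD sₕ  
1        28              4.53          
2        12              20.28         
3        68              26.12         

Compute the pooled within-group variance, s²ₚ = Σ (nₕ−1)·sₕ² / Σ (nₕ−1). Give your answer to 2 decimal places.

Degrees of freedom: 27 + 11 + 67 = 105.
Σ(nₕ−1)sₕ² = 27·20.5209 + 11·411.2784 + 67·682.2544 = 50789.1715.
s²ₚ = 50789.1715 / 105 = 483.7064... → 483.71.

483.71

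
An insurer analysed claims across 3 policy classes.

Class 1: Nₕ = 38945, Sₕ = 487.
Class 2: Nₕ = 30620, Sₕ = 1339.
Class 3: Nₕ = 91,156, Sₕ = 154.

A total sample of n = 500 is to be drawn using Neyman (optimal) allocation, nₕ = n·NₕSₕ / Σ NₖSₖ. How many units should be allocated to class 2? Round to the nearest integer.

277

Σ NₕSₕ = 38945·487 + 30620·1339 + 91156·154 = 74004419.
Share for 2: 41000180/74004419 = 0.55402.
n_2 = 500 × 0.55402 = 277.012... → 277.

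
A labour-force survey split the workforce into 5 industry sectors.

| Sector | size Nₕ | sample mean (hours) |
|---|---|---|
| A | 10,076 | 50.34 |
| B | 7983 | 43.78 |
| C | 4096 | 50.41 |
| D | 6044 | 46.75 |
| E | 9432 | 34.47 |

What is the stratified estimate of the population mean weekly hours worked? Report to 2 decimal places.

N = 10076 + 7983 + 4096 + 6044 + 9432 = 37631.
Weight each subgroup mean by Nₕ/N and sum.
Σ Nₕx̄ₕ = 10076·50.34 + 7983·43.78 + 4096·50.41 + 6044·46.75 + 9432·34.47 = 507225.84 + 349495.74 + 206479.36 + 282557 + 325121.04 = 1670878.98.
Divide by N: 1670878.98 / 37631 = 44.4017... → 44.40.

44.40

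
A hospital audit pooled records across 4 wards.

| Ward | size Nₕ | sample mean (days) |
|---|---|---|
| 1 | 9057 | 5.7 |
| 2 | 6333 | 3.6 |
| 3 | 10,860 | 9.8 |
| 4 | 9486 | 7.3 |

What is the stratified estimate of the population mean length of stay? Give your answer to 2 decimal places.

7.00

x̄_st = (Σ Nₕx̄ₕ) / (Σ Nₕ) = (9057·5.7 + 6333·3.6 + 10860·9.8 + 9486·7.3) / 35736
= 250099.5 / 35736 = 6.9985... → 7.00.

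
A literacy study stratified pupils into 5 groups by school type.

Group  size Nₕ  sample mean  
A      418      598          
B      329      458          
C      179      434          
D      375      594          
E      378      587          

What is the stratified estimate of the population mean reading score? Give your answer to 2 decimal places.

x̄_st = (Σ Nₕx̄ₕ) / (Σ Nₕ) = (418·598 + 329·458 + 179·434 + 375·594 + 378·587) / 1679
= 922968 / 1679 = 549.7129... → 549.71.

549.71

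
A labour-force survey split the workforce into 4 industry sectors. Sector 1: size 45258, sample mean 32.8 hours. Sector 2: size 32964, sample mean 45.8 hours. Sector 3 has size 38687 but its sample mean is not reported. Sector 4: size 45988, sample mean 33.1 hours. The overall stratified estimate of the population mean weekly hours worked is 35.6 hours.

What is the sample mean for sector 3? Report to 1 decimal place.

33.2

N = 45258 + 32964 + 38687 + 45988 = 162897.
Overall total = μ·N = 35.6·162897 = 5799133.2.
Subtract the known strata: 45258·32.8 + 32964·45.8 + 45988·33.1 = 4516416.4.
Remaining total for sector 3: 5799133.2 − 4516416.4 = 1282716.8.
Divide by its size: 1282716.8 / 38687 = 33.156... → 33.2.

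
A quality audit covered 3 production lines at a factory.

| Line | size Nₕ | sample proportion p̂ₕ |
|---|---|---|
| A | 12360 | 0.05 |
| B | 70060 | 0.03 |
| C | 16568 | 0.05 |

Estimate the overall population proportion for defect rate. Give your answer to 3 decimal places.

N = 12360 + 70060 + 16568 = 98988.
Overall proportion = Σ (Nₕ/N)·p̂ₕ.
Σ Nₕp̂ₕ = 618 + 2101.8 + 828.4 = 3548.2.
3548.2 / 98988 = 0.03584... → 0.036.

0.036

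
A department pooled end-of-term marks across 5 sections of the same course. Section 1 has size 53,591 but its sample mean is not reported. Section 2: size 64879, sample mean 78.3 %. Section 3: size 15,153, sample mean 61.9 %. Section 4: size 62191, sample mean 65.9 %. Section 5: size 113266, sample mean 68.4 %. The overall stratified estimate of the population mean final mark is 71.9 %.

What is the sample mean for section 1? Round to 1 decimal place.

81.3

Σ Nₕx̄ₕ = N·μ, so 53591·x̄_1 = 309080·71.9 − (64879·78.3 + 15153·61.9 + 62191·65.9 + 113266·68.4).
= 22222852 − 17863777.7 = 4359074.3.
x̄_1 = 4359074.3 / 53591 = 81.340... → 81.3.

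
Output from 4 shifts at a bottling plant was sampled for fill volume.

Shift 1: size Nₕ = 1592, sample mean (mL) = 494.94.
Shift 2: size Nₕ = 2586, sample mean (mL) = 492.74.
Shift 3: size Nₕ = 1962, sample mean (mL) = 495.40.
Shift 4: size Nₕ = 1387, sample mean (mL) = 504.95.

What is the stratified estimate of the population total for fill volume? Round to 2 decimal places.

3734510.57

Population total = Σ Nₕ·x̄ₕ (each stratum's size times its mean).
1592·494.94 + 2586·492.74 + 1962·495.40 + 1387·504.95 = 787944.48 + 1274225.64 + 971974.8 + 700365.65 = 3734510.57.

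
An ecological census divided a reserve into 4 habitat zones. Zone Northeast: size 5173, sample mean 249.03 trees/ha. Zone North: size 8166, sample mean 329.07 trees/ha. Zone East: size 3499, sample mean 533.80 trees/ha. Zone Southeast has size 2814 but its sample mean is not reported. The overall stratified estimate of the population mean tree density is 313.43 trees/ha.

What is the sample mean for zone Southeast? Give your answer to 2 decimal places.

N = 5173 + 8166 + 3499 + 2814 = 19652.
Overall total = μ·N = 313.43·19652 = 6159526.36.
Subtract the known strata: 5173·249.03 + 8166·329.07 + 3499·533.80 = 5843184.01.
Remaining total for zone Southeast: 6159526.36 − 5843184.01 = 316342.35.
Divide by its size: 316342.35 / 2814 = 112.4173... → 112.42.

112.42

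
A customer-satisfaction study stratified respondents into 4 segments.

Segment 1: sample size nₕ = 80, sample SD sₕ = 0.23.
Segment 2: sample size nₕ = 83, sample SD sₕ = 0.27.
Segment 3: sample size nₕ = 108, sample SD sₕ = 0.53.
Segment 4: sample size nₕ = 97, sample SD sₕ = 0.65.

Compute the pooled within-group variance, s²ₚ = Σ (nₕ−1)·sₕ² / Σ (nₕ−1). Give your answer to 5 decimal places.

0.22190

Degrees of freedom: 79 + 82 + 107 + 96 = 364.
Σ(nₕ−1)sₕ² = 79·0.0529 + 82·0.0729 + 107·0.2809 + 96·0.4225 = 80.7732.
s²ₚ = 80.7732 / 364 = 0.2219044... → 0.22190.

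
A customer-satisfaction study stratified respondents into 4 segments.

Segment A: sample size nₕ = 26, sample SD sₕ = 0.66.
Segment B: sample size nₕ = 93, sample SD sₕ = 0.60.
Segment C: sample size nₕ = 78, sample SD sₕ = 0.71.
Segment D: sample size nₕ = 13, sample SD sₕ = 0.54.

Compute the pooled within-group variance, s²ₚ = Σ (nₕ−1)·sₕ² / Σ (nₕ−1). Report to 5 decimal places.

0.41905

A: (26−1)·0.66² = 25·0.4356 = 10.89
B: (93−1)·0.60² = 92·0.36 = 33.12
C: (78−1)·0.71² = 77·0.5041 = 38.8157
D: (13−1)·0.54² = 12·0.2916 = 3.4992
Numerator = 86.3249; denominator = Σ(nₕ−1) = 206.
s²ₚ = 86.3249/206 = 0.4190529... → 0.41905.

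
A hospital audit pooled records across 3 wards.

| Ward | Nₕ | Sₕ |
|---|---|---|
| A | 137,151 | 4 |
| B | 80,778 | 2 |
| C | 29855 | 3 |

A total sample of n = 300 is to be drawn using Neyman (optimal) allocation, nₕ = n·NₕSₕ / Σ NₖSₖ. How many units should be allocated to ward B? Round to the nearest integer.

A: NₕSₕ = 137151·4 = 548604
B: NₕSₕ = 80778·2 = 161556
C: NₕSₕ = 29855·3 = 89565
Σ NₕSₕ = 799725.
n_B = 300·161556/799725 = 60.604... → 61.

61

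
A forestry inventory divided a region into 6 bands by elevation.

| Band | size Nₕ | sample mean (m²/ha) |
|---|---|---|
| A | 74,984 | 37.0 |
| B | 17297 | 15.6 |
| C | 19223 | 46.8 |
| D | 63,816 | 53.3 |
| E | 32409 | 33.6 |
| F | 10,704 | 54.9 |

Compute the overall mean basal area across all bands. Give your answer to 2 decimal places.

x̄_st = (Σ Nₕx̄ₕ) / (Σ Nₕ) = (74984·37.0 + 17297·15.6 + 19223·46.8 + 63816·53.3 + 32409·33.6 + 10704·54.9) / 218433
= 9021862.4 / 218433 = 41.3027... → 41.30.

41.30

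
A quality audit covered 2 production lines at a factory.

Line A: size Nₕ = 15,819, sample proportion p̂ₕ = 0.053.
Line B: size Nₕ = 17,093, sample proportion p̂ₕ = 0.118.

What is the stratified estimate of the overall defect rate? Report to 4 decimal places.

0.0868

Wₕ = Nₕ/N with N = 32912: 0.4806, 0.5194.
p̂_st = 0.4806·0.053 + 0.5194·0.118 ≈ 0.086758... → 0.0868.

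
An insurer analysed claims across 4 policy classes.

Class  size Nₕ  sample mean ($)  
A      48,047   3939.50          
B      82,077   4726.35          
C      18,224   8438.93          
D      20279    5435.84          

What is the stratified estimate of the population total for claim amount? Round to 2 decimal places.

A: 48047·3939.50 = 189281156.5
B: 82077·4726.35 = 387924628.95
C: 18224·8438.93 = 153791060.32
D: 20279·5435.84 = 110233399.36
τ̂ = Σ Nₕx̄ₕ = 841230245.13.

841230245.13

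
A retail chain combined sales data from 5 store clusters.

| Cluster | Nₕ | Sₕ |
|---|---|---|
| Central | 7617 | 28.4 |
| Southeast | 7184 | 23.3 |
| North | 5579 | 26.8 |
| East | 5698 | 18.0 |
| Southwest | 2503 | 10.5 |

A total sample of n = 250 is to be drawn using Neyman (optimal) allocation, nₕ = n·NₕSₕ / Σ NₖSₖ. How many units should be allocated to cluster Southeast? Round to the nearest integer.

63

Central: NₕSₕ = 7617·28.4 = 216322.8
Southeast: NₕSₕ = 7184·23.3 = 167387.2
North: NₕSₕ = 5579·26.8 = 149517.2
East: NₕSₕ = 5698·18.0 = 102564
Southwest: NₕSₕ = 2503·10.5 = 26281.5
Σ NₕSₕ = 662072.7.
n_Southeast = 250·167387.2/662072.7 = 63.206... → 63.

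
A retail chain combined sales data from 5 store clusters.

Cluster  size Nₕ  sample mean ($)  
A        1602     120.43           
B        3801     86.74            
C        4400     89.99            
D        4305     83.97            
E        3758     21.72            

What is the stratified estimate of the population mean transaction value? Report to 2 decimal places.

N = 1602 + 3801 + 4400 + 4305 + 3758 = 17866.
The stratified mean weights each stratum mean by its population share Nₕ/N.
Σ Nₕx̄ₕ = 1602·120.43 + 3801·86.74 + 4400·89.99 + 4305·83.97 + 3758·21.72 = 192928.86 + 329698.74 + 395956 + 361490.85 + 81623.76 = 1361698.21.
Divide by N: 1361698.21 / 17866 = 76.2173... → 76.22.

76.22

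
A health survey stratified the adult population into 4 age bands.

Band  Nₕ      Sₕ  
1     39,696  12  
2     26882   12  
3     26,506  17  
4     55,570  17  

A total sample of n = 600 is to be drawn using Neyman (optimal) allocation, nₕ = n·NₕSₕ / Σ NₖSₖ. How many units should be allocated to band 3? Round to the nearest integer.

123

Σ NₕSₕ = 39696·12 + 26882·12 + 26506·17 + 55570·17 = 2194228.
Share for 3: 450602/2194228 = 0.20536.
n_3 = 600 × 0.20536 = 123.215... → 123.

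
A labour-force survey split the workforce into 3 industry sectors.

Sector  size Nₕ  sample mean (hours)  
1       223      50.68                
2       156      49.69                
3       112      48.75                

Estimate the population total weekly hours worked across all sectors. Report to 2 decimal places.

1: 223·50.68 = 11301.64
2: 156·49.69 = 7751.64
3: 112·48.75 = 5460
τ̂ = Σ Nₕx̄ₕ = 24513.28.

24513.28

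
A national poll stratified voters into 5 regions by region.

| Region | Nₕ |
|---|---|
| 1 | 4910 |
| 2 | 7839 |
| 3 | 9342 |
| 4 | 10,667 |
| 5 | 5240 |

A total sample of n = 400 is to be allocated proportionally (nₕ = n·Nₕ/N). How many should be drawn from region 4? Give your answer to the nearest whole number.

112

Share of region 4 = 10667/37998 = 0.28073.
Allocate 400 × 0.28073 = 112.290... → 112.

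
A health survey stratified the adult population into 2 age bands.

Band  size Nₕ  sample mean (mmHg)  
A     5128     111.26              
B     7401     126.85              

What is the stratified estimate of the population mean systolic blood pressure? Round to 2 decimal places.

120.47

N = 5128 + 7401 = 12529.
Overall mean = Σ (Nₕ/N)·x̄ₕ — weight by population share, not a simple average.
Σ Nₕx̄ₕ = 5128·111.26 + 7401·126.85 = 570541.28 + 938816.85 = 1509358.13.
Divide by N: 1509358.13 / 12529 = 120.4692... → 120.47.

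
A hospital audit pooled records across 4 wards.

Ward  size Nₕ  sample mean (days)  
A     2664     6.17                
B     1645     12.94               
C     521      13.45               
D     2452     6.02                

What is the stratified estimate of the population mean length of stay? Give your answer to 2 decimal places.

8.17

N = 7282; weights Wₕ = Nₕ/N = (0.3658, 0.2259, 0.0715, 0.3367).
x̄_st = Σ Wₕ·x̄ₕ = 0.3658·6.17 + 0.2259·12.94 + 0.0715·13.45 + 0.3367·6.02 ≈ 8.1697...
→ 8.17.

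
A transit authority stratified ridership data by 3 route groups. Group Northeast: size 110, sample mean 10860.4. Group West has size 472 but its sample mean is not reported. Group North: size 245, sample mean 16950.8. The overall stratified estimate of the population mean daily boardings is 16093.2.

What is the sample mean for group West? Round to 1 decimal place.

Σ Nₕx̄ₕ = N·μ, so 472·x̄_West = 827·16093.2 − (110·10860.4 + 245·16950.8).
= 13309076.4 − 5347590 = 7961486.4.
x̄_West = 7961486.4 / 472 = 16867.556... → 16867.6.

16867.6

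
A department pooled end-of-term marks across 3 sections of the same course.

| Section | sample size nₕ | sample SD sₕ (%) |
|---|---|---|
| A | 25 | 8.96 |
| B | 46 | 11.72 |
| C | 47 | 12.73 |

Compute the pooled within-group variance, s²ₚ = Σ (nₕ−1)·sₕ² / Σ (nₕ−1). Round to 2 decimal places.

135.32

Degrees of freedom: 24 + 45 + 46 = 115.
Σ(nₕ−1)sₕ² = 24·80.2816 + 45·137.3584 + 46·162.0529 = 15562.3198.
s²ₚ = 15562.3198 / 115 = 135.3245... → 135.32.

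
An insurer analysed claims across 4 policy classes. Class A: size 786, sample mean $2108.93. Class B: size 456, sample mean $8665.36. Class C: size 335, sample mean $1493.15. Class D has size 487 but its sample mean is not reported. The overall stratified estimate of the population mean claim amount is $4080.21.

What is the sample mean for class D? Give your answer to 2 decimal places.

N = 786 + 456 + 335 + 487 = 2064.
Overall total = μ·N = 4080.21·2064 = 8421553.44.
Subtract the known strata: 786·2108.93 + 456·8665.36 + 335·1493.15 = 6109228.39.
Remaining total for class D: 8421553.44 − 6109228.39 = 2312325.05.
Divide by its size: 2312325.05 / 487 = 4748.1007... → 4748.10.

4748.10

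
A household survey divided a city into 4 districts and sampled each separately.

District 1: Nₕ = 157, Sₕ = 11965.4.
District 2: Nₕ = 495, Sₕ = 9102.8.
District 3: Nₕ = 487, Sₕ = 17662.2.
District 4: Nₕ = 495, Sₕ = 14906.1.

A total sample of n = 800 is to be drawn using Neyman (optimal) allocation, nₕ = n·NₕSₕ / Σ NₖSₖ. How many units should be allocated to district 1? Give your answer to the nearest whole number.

Σ NₕSₕ = 157·11965.4 + 495·9102.8 + 487·17662.2 + 495·14906.1 = 22364464.7.
Share for 1: 1878567.8/22364464.7 = 0.08400.
n_1 = 800 × 0.08400 = 67.198... → 67.

67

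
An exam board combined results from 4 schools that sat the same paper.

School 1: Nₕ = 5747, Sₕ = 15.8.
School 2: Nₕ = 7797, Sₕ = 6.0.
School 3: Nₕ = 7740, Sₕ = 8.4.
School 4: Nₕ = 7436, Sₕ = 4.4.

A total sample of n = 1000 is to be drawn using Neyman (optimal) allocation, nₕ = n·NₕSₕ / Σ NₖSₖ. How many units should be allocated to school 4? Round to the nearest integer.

139

1: NₕSₕ = 5747·15.8 = 90802.6
2: NₕSₕ = 7797·6.0 = 46782
3: NₕSₕ = 7740·8.4 = 65016
4: NₕSₕ = 7436·4.4 = 32718.4
Σ NₕSₕ = 235319.
n_4 = 1000·32718.4/235319 = 139.038... → 139.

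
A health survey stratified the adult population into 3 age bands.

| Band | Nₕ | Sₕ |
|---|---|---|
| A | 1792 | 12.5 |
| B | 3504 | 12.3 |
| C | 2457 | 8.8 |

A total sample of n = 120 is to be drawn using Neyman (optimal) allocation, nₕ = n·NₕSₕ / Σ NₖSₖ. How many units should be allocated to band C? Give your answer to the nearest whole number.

Σ NₕSₕ = 1792·12.5 + 3504·12.3 + 2457·8.8 = 87120.8.
Share for C: 21621.6/87120.8 = 0.24818.
n_C = 120 × 0.24818 = 29.782... → 30.

30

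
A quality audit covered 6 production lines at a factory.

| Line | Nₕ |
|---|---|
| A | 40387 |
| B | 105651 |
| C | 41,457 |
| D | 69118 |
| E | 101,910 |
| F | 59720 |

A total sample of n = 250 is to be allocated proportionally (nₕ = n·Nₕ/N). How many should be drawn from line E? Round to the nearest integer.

N = 40387 + 105651 + 41457 + 69118 + 101910 + 59720 = 418243.
n_E = 250·101910/418243 = 60.916... → 61.

61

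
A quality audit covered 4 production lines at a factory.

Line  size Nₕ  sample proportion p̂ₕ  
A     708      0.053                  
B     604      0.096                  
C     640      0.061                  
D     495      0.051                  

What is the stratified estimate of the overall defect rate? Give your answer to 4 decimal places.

0.0653

N = 708 + 604 + 640 + 495 = 2447.
Overall proportion = Σ (Nₕ/N)·p̂ₕ.
Σ Nₕp̂ₕ = 37.524 + 57.984 + 39.04 + 25.245 = 159.793.
159.793 / 2447 = 0.065302... → 0.0653.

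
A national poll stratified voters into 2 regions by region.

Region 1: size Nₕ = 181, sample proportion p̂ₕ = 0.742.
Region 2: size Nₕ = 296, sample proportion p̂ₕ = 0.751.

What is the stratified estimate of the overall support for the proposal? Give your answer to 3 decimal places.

N = 181 + 296 = 477.
Overall proportion = Σ (Nₕ/N)·p̂ₕ.
Σ Nₕp̂ₕ = 134.302 + 222.296 = 356.598.
356.598 / 477 = 0.74758... → 0.748.

0.748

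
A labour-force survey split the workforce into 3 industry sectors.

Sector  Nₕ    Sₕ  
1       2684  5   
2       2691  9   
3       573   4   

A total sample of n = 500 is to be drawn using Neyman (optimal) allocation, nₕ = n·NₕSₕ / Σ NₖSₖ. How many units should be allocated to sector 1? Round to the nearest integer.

168

Σ NₕSₕ = 2684·5 + 2691·9 + 573·4 = 39931.
Share for 1: 13420/39931 = 0.33608.
n_1 = 500 × 0.33608 = 168.040... → 168.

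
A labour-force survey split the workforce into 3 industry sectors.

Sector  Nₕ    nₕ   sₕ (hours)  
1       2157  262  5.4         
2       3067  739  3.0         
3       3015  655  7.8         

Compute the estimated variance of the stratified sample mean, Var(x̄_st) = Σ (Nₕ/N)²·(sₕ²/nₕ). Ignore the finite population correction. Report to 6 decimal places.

N = 8239. Term for each stratum: Wₕ²sₕ²/nₕ.
Var(x̄_st) = 0.007628471 + 0.001687628 + 0.012438658 = 0.021754757 → 0.021755.

0.021755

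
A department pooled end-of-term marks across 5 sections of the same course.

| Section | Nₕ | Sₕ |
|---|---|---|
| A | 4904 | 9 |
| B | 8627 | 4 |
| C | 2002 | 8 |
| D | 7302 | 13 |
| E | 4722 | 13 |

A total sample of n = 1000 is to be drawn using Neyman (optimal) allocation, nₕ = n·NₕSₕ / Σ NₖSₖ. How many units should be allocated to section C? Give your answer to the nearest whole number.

Σ NₕSₕ = 4904·9 + 8627·4 + 2002·8 + 7302·13 + 4722·13 = 250972.
Share for C: 16016/250972 = 0.06382.
n_C = 1000 × 0.06382 = 63.816... → 64.

64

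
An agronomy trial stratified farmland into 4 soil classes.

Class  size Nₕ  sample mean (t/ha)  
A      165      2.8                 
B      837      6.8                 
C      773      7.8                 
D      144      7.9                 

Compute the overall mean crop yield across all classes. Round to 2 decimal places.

N = 165 + 837 + 773 + 144 = 1919.
The stratified mean weights each stratum mean by its population share Nₕ/N.
Σ Nₕx̄ₕ = 165·2.8 + 837·6.8 + 773·7.8 + 144·7.9 = 462 + 5691.6 + 6029.4 + 1137.6 = 13320.6.
Divide by N: 13320.6 / 1919 = 6.9414... → 6.94.

6.94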